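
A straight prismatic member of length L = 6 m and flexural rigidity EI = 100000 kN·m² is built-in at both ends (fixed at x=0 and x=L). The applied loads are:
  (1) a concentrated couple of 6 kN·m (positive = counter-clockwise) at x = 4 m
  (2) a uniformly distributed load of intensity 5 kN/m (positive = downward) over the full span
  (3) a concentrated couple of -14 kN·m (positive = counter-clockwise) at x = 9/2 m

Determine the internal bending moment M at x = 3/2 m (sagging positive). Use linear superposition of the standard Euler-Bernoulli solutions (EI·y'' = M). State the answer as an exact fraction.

M(3/2) = 37/16 kN·m

Load 1 — applied couple M₀=6 kN·m at a=4 m (b=L-a=2):
  M_1 = R_Ax - M_A  [x≤a] with R_A=4/3, M_A=2 = (4/3)·(3/2) - 2 = 0 kN·m
Load 2 — uniform load w=5 kN/m over full span:
  M_2 = wLx/2 - wL²/12 - wx²/2 = 5·6·(3/2)/2 - 5·6²/12 - 5·(3/2)²/2 = 15/8 kN·m
Load 3 — applied couple M₀=-14 kN·m at a=9/2 m (b=L-a=3/2):
  M_3 = R_Ax - M_A  [x≤a] with R_A=-21/8, M_A=-35/8 = (-21/8)·(3/2) - (-35/8) = 7/16 kN·m
Superposition: M = Σ M_i = 37/16 kN·m ≈ 2.312500 kN·m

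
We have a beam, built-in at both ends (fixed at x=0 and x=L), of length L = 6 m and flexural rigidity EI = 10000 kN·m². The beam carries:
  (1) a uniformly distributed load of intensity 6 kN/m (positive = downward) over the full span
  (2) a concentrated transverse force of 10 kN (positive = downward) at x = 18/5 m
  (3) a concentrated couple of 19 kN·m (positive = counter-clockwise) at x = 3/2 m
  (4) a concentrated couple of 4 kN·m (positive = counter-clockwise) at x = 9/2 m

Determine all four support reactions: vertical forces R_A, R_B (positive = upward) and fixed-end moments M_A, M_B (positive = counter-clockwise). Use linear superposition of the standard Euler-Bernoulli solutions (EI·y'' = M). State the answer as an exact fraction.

Load 1 — uniform load w=6 kN/m over full span:
  R_A = wL/2 = 6·6/2 = 18 kN
  M_A = wL²/12 = 6·6²/12 = 18 kN·m
  R_B = wL/2 = 6·6/2 = 18 kN
  M_B = -wL²/12 = -6·6²/12 = -18 kN·m
Load 2 — point force P=10 kN at a=18/5 m (b=L-a=12/5):
  R_A = Pb²(3a+b)/L³ = 10·(12/5)²·(3·(18/5)+(12/5))/6³ = 88/25 kN
  M_A = Pab²/L² = 10·(18/5)·(12/5)²/6² = 144/25 kN·m
  R_B = Pa²(a+3b)/L³ = 10·(18/5)²·((18/5)+3·(12/5))/6³ = 162/25 kN
  M_B = -Pa²b/L² = -10·(18/5)²·(12/5)/6² = -216/25 kN·m
Load 3 — applied couple M₀=19 kN·m at a=3/2 m (b=L-a=9/2):
  R_A = 6M₀ab/L³ = 6·19·(3/2)·(9/2)/6³ = 57/16 kN
  M_A = M₀b(2a-b)/L² = 19·(9/2)·(2·(3/2)-(9/2))/6² = -57/16 kN·m
  R_B = -6M₀ab/L³ = -6·19·(3/2)·(9/2)/6³ = -57/16 kN
  M_B = M₀a(2b-a)/L² = 19·(3/2)·(2·(9/2)-(3/2))/6² = 95/16 kN·m
Load 4 — applied couple M₀=4 kN·m at a=9/2 m (b=L-a=3/2):
  R_A = 6M₀ab/L³ = 6·4·(9/2)·(3/2)/6³ = 3/4 kN
  M_A = M₀b(2a-b)/L² = 4·(3/2)·(2·(9/2)-(3/2))/6² = 5/4 kN·m
  R_B = -6M₀ab/L³ = -6·4·(9/2)·(3/2)/6³ = -3/4 kN
  M_B = M₀a(2b-a)/L² = 4·(9/2)·(2·(3/2)-(9/2))/6² = -3/4 kN·m
Superposition: R_A = 10333/400 kN, M_A = 8579/400 kN·m, R_B = 8067/400 kN, M_B = -8581/400 kN·m

R_A = 10333/400 kN, M_A = 8579/400 kN·m, R_B = 8067/400 kN, M_B = -8581/400 kN·m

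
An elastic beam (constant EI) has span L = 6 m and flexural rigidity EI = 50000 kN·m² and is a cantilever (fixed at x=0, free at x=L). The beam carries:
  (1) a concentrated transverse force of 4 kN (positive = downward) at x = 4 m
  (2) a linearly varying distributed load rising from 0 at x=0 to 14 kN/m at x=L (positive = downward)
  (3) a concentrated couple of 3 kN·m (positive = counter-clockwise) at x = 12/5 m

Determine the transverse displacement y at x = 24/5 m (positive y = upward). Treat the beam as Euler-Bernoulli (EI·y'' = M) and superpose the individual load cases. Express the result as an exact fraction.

y(24/5) = -7592429/292968750 m

Load 1 — point force P=4 kN at a=4 m (b=L-a=2):
  y_1 = -Pa²(3x-a)/(6EI)  [x>a] = -4·4²·(3·(24/5)-4)/(6·50000) = -104/46875 m
Load 2 — triangular load w₀=14 kN/m (0→w₀ over full span):
  y_2 = (w₀Lx³/12-w₀L²x²/6-w₀x⁵/(120L))/EI = (14·6·(24/5)³/12-14·6²·(24/5)²/6-14·(24/5)⁵/(120·6))/50000 = -1182384/48828125 m
Load 3 — applied couple M₀=3 kN·m at a=12/5 m (b=L-a=18/5):
  y_3 = M₀a(2x-a)/(2EI)  [x>a] = 3·(12/5)·(2·(24/5)-(12/5))/(2·50000) = 81/156250 m
Superposition: y = Σ y_i = -7592429/292968750 m ≈ -0.025915 m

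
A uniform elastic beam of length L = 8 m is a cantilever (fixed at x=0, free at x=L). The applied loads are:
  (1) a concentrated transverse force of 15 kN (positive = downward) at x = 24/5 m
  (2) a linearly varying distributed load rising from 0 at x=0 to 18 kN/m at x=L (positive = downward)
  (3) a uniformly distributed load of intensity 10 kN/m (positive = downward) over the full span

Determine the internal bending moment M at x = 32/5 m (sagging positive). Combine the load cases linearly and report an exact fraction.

M(32/5) = -4288/125 kN·m

Load 1 — point force P=15 kN at a=24/5 m (b=L-a=16/5):
  M_1 = 0  [x>a] = 0 kN·m
Load 2 — triangular load w₀=18 kN/m (0→w₀ over full span):
  M_2 = w₀Lx/2 - w₀L²/3 - w₀x³/(6L) = 18·8·(32/5)/2 - 18·8²/3 - 18·(32/5)³/(6·8) = -2688/125 kN·m
Load 3 — uniform load w=10 kN/m over full span:
  M_3 = -w(L-x)²/2 = -10·(8-(32/5))²/2 = -64/5 kN·m
Superposition: M = Σ M_i = -4288/125 kN·m ≈ -34.304000 kN·m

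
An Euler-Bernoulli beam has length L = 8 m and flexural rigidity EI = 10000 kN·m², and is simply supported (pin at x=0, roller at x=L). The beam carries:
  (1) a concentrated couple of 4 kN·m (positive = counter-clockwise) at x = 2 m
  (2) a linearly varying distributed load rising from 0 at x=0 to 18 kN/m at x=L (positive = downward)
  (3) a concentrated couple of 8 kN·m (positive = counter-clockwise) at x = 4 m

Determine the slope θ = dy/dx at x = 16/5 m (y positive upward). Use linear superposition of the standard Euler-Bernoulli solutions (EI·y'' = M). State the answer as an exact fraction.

Load 1 — applied couple M₀=4 kN·m at a=2 m (b=L-a=6):
  θ_1 = (M₀x²/(2L)-M₀(x-a)+C₁)/EI  [x>a] with C₁=M₀(3b²-L²)/(6L)=11/3 = (4·(16/5)²/(2·8)-4·((16/5)-2)+(11/3))/10000 = 107/750000 rad
Load 2 — triangular load w₀=18 kN/m (0→w₀ over full span):
  θ_2 = -w₀(7L⁴-30L²x²+15x⁴)/(360LEI) = -18·(7·8⁴-30·8²·(16/5)²+15·(16/5)⁴)/(360·8·10000) = -2584/390625 rad
Load 3 — applied couple M₀=8 kN·m at a=4 m (b=L-a=4):
  θ_3 = (M₀x²/(2L)+C₁)/EI  [x≤a] with C₁=M₀(3b²-L²)/(6L)=-8/3 = (8·(16/5)²/(2·8)+(-8/3))/10000 = 23/93750 rad
Superposition: θ = Σ θ_i = -38919/6250000 rad ≈ -0.006227 rad

θ(16/5) = -38919/6250000 rad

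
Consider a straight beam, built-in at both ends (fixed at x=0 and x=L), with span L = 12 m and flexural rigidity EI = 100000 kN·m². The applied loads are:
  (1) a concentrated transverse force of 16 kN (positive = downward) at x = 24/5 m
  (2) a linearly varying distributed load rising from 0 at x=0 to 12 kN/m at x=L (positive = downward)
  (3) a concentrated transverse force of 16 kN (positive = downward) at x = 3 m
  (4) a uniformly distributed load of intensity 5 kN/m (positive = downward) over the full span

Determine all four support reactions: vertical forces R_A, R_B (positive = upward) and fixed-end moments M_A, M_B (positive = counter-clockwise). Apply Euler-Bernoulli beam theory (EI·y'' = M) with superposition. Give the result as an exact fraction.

R_A = 18867/250 kN, M_A = 21531/125 kN·m, R_B = 22133/250 kN, M_B = -21729/125 kN·m

Load 1 — point force P=16 kN at a=24/5 m (b=L-a=36/5):
  R_A = Pb²(3a+b)/L³ = 16·(36/5)²·(3·(24/5)+(36/5))/12³ = 1296/125 kN
  M_A = Pab²/L² = 16·(24/5)·(36/5)²/12² = 3456/125 kN·m
  R_B = Pa²(a+3b)/L³ = 16·(24/5)²·((24/5)+3·(36/5))/12³ = 704/125 kN
  M_B = -Pa²b/L² = -16·(24/5)²·(36/5)/12² = -2304/125 kN·m
Load 2 — triangular load w₀=12 kN/m (0→w₀ over full span):
  R_A = 3w₀L/20 = 3·12·12/20 = 108/5 kN
  M_A = w₀L²/30 = 12·12²/30 = 288/5 kN·m
  R_B = 7w₀L/20 = 7·12·12/20 = 252/5 kN
  M_B = -w₀L²/20 = -12·12²/20 = -432/5 kN·m
Load 3 — point force P=16 kN at a=3 m (b=L-a=9):
  R_A = Pb²(3a+b)/L³ = 16·9²·(3·3+9)/12³ = 27/2 kN
  M_A = Pab²/L² = 16·3·9²/12² = 27 kN·m
  R_B = Pa²(a+3b)/L³ = 16·3²·(3+3·9)/12³ = 5/2 kN
  M_B = -Pa²b/L² = -16·3²·9/12² = -9 kN·m
Load 4 — uniform load w=5 kN/m over full span:
  R_A = wL/2 = 5·12/2 = 30 kN
  M_A = wL²/12 = 5·12²/12 = 60 kN·m
  R_B = wL/2 = 5·12/2 = 30 kN
  M_B = -wL²/12 = -5·12²/12 = -60 kN·m
Superposition: R_A = 18867/250 kN, M_A = 21531/125 kN·m, R_B = 22133/250 kN, M_B = -21729/125 kN·m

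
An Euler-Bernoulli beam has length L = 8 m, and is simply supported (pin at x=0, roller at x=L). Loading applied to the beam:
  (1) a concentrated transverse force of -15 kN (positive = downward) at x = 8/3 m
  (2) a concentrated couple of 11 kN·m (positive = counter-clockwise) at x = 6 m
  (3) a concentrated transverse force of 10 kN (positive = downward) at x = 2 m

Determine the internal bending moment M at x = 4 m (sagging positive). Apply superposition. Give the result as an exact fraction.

Load 1 — point force P=-15 kN at a=8/3 m (b=L-a=16/3):
  M_1 = Pa(L-x)/L  [x>a] = (-15)·(8/3)·(8-4)/8 = -20 kN·m
Load 2 — applied couple M₀=11 kN·m at a=6 m (b=L-a=2):
  M_2 = M₀x/L  [x≤a] = 11·4/8 = 11/2 kN·m
Load 3 — point force P=10 kN at a=2 m (b=L-a=6):
  M_3 = Pa(L-x)/L  [x>a] = 10·2·(8-4)/8 = 10 kN·m
Superposition: M = Σ M_i = -9/2 kN·m ≈ -4.500000 kN·m

M(4) = -9/2 kN·m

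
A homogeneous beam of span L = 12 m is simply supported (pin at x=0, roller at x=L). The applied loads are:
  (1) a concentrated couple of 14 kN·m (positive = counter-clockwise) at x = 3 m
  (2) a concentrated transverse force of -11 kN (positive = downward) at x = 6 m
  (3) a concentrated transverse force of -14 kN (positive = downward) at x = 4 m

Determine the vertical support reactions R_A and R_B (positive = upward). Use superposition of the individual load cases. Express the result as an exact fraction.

Load 1 — applied couple M₀=14 kN·m at a=3 m (b=L-a=9):
  R_A = M₀/L = 14/12 = 7/6 kN
  R_B = -M₀/L = -14/12 = -7/6 kN
Load 2 — point force P=-11 kN at a=6 m (b=L-a=6):
  R_A = Pb/L = (-11)·6/12 = -11/2 kN
  R_B = Pa/L = (-11)·6/12 = -11/2 kN
Load 3 — point force P=-14 kN at a=4 m (b=L-a=8):
  R_A = Pb/L = (-14)·8/12 = -28/3 kN
  R_B = Pa/L = (-14)·4/12 = -14/3 kN
Superposition: R_A = -41/3 kN, R_B = -34/3 kN

R_A = -41/3 kN, R_B = -34/3 kN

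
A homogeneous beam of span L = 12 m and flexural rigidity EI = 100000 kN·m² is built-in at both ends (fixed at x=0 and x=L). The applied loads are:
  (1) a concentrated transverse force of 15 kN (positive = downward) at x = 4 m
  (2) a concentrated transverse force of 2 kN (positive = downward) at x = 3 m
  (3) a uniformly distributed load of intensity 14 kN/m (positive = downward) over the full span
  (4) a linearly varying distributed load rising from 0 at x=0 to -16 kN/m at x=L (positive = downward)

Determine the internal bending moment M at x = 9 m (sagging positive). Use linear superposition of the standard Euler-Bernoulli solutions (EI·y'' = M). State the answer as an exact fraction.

Load 1 — point force P=15 kN at a=4 m (b=L-a=8):
  M_1 = Pa²(a+3b)(L-x)/L³ - Pa²b/L²  [x>a] = 15·4²·(4+3·8)·(12-9)/12³ - 15·4²·8/12² = -5/3 kN·m
Load 2 — point force P=2 kN at a=3 m (b=L-a=9):
  M_2 = Pa²(a+3b)(L-x)/L³ - Pa²b/L²  [x>a] = 2·3²·(3+3·9)·(12-9)/12³ - 2·3²·9/12² = -3/16 kN·m
Load 3 — uniform load w=14 kN/m over full span:
  M_3 = wLx/2 - wL²/12 - wx²/2 = 14·12·9/2 - 14·12²/12 - 14·9²/2 = 21 kN·m
Load 4 — triangular load w₀=-16 kN/m (0→w₀ over full span):
  M_4 = 3w₀Lx/20 - w₀L²/30 - w₀x³/(6L) = 3·(-16)·12·9/20 - (-16)·12²/30 - (-16)·9³/(6·12) = -102/5 kN·m
Superposition: M = Σ M_i = -301/240 kN·m ≈ -1.254167 kN·m

M(9) = -301/240 kN·m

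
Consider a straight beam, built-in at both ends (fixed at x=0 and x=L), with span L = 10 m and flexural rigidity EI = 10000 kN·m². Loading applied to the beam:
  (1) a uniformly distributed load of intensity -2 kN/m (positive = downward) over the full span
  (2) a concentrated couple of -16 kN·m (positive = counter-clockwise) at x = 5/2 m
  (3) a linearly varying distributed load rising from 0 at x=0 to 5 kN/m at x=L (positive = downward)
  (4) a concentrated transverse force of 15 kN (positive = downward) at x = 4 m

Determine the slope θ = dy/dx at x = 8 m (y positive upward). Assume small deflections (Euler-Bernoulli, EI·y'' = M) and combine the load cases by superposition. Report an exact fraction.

Load 1 — uniform load w=-2 kN/m over full span:
  θ_1 = -wx(L-x)(L-2x)/(12EI) = -(-2)·8·(10-8)·(10-2·8)/(12·10000) = -1/625 rad
Load 2 — applied couple M₀=-16 kN·m at a=5/2 m (b=L-a=15/2):
  θ_2 = (R_Ax²/2 - M_Ax - M₀(x-a))/EI  [x>a] with R_A=-9/5, M_A=3 = ((-9/5)·8²/2 - 3·8 - (-16)·(8-(5/2)))/10000 = 2/3125 rad
Load 3 — triangular load w₀=5 kN/m (0→w₀ over full span):
  θ_3 = -w₀(2x(L-x)(L-2x)(x+2L)+x²(L-x)²)/(120LEI) = -5·(2·8·(10-8)·(10-2·8)·(8+2·10)+8²·(10-8)²)/(120·10·10000) = 4/1875 rad
Load 4 — point force P=15 kN at a=4 m (b=L-a=6):
  θ_4 = Pa²(L-x)(2bL-(3b+a)(L-x))/(2L³EI)  [x>a] = 15·4²·(10-8)·(2·6·10-(3·6+4)·(10-8))/(2·10³·10000) = 57/31250 rad
Superposition: θ = Σ θ_i = 281/93750 rad ≈ 0.002997 rad

θ(8) = 281/93750 rad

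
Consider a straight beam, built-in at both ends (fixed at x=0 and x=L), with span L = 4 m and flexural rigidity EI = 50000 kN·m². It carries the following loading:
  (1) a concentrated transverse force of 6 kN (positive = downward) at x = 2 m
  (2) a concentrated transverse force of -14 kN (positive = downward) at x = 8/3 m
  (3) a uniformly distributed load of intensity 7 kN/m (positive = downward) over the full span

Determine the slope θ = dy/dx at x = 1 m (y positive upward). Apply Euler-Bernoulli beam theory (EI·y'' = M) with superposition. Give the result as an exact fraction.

Load 1 — point force P=6 kN at a=2 m (b=L-a=2):
  θ_1 = -Pb²x(2aL-(3a+b)x)/(2L³EI)  [x≤a] = -6·2²·1·(2·2·4-(3·2+2)·1)/(2·4³·50000) = -3/100000 rad
Load 2 — point force P=-14 kN at a=8/3 m (b=L-a=4/3):
  θ_2 = -Pb²x(2aL-(3a+b)x)/(2L³EI)  [x≤a] = -(-14)·(4/3)²·1·(2·(8/3)·4-(3·(8/3)+(4/3))·1)/(2·4³·50000) = 7/150000 rad
Load 3 — uniform load w=7 kN/m over full span:
  θ_3 = -wx(L-x)(L-2x)/(12EI) = -7·1·(4-1)·(4-2·1)/(12·50000) = -7/100000 rad
Superposition: θ = Σ θ_i = -1/18750 rad ≈ -0.000053 rad

θ(1) = -1/18750 rad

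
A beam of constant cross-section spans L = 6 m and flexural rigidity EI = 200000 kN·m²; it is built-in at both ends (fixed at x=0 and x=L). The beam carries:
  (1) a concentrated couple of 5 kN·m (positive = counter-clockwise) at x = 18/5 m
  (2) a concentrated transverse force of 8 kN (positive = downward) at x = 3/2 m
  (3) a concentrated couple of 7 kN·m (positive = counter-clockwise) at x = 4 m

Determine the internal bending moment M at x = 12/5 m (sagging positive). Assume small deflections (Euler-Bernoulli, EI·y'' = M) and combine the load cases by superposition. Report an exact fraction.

Load 1 — applied couple M₀=5 kN·m at a=18/5 m (b=L-a=12/5):
  M_1 = R_Ax - M_A  [x≤a] with R_A=6/5, M_A=8/5 = (6/5)·(12/5) - (8/5) = 32/25 kN·m
Load 2 — point force P=8 kN at a=3/2 m (b=L-a=9/2):
  M_2 = Pa²(a+3b)(L-x)/L³ - Pa²b/L²  [x>a] = 8·(3/2)²·((3/2)+3·(9/2))·(6-(12/5))/6³ - 8·(3/2)²·(9/2)/6² = 9/4 kN·m
Load 3 — applied couple M₀=7 kN·m at a=4 m (b=L-a=2):
  M_3 = R_Ax - M_A  [x≤a] with R_A=14/9, M_A=7/3 = (14/9)·(12/5) - (7/3) = 7/5 kN·m
Superposition: M = Σ M_i = 493/100 kN·m ≈ 4.930000 kN·m

M(12/5) = 493/100 kN·m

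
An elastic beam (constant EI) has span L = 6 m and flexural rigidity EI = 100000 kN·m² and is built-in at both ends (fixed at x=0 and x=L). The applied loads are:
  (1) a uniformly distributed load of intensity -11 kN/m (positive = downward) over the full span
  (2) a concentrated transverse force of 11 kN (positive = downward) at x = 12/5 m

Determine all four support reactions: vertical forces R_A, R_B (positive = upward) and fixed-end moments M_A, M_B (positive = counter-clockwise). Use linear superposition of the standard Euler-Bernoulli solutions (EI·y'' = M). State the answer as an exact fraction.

Load 1 — uniform load w=-11 kN/m over full span:
  R_A = wL/2 = (-11)·6/2 = -33 kN
  M_A = wL²/12 = (-11)·6²/12 = -33 kN·m
  R_B = wL/2 = (-11)·6/2 = -33 kN
  M_B = -wL²/12 = -(-11)·6²/12 = 33 kN·m
Load 2 — point force P=11 kN at a=12/5 m (b=L-a=18/5):
  R_A = Pb²(3a+b)/L³ = 11·(18/5)²·(3·(12/5)+(18/5))/6³ = 891/125 kN
  M_A = Pab²/L² = 11·(12/5)·(18/5)²/6² = 1188/125 kN·m
  R_B = Pa²(a+3b)/L³ = 11·(12/5)²·((12/5)+3·(18/5))/6³ = 484/125 kN
  M_B = -Pa²b/L² = -11·(12/5)²·(18/5)/6² = -792/125 kN·m
Superposition: R_A = -3234/125 kN, M_A = -2937/125 kN·m, R_B = -3641/125 kN, M_B = 3333/125 kN·m

R_A = -3234/125 kN, M_A = -2937/125 kN·m, R_B = -3641/125 kN, M_B = 3333/125 kN·m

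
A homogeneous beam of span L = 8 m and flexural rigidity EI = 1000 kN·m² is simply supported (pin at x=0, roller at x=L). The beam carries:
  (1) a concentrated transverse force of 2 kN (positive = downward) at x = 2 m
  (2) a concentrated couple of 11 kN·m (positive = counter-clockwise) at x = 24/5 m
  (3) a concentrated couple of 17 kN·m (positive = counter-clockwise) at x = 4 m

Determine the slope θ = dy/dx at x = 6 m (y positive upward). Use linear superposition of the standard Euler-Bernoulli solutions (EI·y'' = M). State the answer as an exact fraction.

θ(6) = 61/9375 rad

Load 1 — point force P=2 kN at a=2 m (b=L-a=6):
  θ_1 = -Pa(2L²-6Lx+3x²+a²)/(6LEI)  [x>a] = -2·2·(2·8²-6·8·6+3·6²+2²)/(6·8·1000) = 1/250 rad
Load 2 — applied couple M₀=11 kN·m at a=24/5 m (b=L-a=16/5):
  θ_2 = (M₀x²/(2L)-M₀(x-a)+C₁)/EI  [x>a] with C₁=M₀(3b²-L²)/(6L)=-572/75 = (11·6²/(2·8)-11·(6-(24/5))+(-572/75))/1000 = 1177/300000 rad
Load 3 — applied couple M₀=17 kN·m at a=4 m (b=L-a=4):
  θ_3 = (M₀x²/(2L)-M₀(x-a)+C₁)/EI  [x>a] with C₁=M₀(3b²-L²)/(6L)=-17/3 = (17·6²/(2·8)-17·(6-4)+(-17/3))/1000 = -17/12000 rad
Superposition: θ = Σ θ_i = 61/9375 rad ≈ 0.006507 rad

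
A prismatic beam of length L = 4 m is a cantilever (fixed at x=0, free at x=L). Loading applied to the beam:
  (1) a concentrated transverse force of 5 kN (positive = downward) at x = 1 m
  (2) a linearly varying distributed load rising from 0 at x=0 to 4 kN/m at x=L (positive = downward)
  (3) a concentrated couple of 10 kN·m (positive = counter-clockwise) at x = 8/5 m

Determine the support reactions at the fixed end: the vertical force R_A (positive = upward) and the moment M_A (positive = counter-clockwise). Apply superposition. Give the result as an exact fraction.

Load 1 — point force P=5 kN at a=1 m (b=L-a=3):
  R_A = P = 5 kN
  M_A = Pa = 5·1 = 5 kN·m
Load 2 — triangular load w₀=4 kN/m (0→w₀ over full span):
  R_A = w₀L/2 = 4·4/2 = 8 kN
  M_A = w₀L²/3 = 4·4²/3 = 64/3 kN·m
Load 3 — applied couple M₀=10 kN·m at a=8/5 m (b=L-a=12/5):
  R_A = 0 kN
  M_A = -M₀ = -10 kN·m
Superposition: R_A = 13 kN, M_A = 49/3 kN·m

R_A = 13 kN, M_A = 49/3 kN·m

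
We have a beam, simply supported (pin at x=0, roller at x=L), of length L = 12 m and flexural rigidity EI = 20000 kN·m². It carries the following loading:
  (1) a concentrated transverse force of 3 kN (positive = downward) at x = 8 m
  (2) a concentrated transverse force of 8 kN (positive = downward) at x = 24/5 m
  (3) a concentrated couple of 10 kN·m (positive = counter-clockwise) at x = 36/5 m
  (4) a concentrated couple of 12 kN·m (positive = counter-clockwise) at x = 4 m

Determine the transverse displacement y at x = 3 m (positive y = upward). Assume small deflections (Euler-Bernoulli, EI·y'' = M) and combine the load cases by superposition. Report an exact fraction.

y(3) = -129017/10000000 m

Load 1 — point force P=3 kN at a=8 m (b=L-a=4):
  y_1 = -Pbx(L²-b²-x²)/(6LEI)  [x≤a] = -3·4·3·(12²-4²-3²)/(6·12·20000) = -119/40000 m
Load 2 — point force P=8 kN at a=24/5 m (b=L-a=36/5):
  y_2 = -Pbx(L²-b²-x²)/(6LEI)  [x≤a] = -8·(36/5)·3·(12²-(36/5)²-3²)/(6·12·20000) = -6237/625000 m
Load 3 — applied couple M₀=10 kN·m at a=36/5 m (b=L-a=24/5):
  y_3 = (M₀x³/(6L)+C₁x)/EI  [x≤a] with C₁=M₀(3b²-L²)/(6L)=-52/5 = (10·3³/(6·12)+(-52/5)·3)/20000 = -549/400000 m
Load 4 — applied couple M₀=12 kN·m at a=4 m (b=L-a=8):
  y_4 = (M₀x³/(6L)+C₁x)/EI  [x≤a] with C₁=M₀(3b²-L²)/(6L)=8 = (12·3³/(6·12)+8·3)/20000 = 57/40000 m
Superposition: y = Σ y_i = -129017/10000000 m ≈ -0.012902 m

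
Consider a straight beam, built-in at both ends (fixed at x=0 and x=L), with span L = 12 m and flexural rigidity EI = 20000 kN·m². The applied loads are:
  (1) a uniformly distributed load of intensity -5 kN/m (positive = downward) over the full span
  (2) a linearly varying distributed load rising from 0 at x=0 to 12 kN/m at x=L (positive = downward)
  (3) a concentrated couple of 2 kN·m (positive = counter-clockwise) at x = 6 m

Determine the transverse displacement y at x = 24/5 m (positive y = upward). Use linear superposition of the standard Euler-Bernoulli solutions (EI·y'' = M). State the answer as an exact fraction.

Load 1 — uniform load w=-5 kN/m over full span:
  y_1 = -wx²(L-x)²/(24EI) = -(-5)·(24/5)²·(12-(24/5))²/(24·20000) = 972/78125 m
Load 2 — triangular load w₀=12 kN/m (0→w₀ over full span):
  y_2 = -w₀x²(L-x)²(x+2L)/(120LEI) = -12·(24/5)²·(12-(24/5))²·((24/5)+2·12)/(120·12·20000) = -139968/9765625 m
Load 3 — applied couple M₀=2 kN·m at a=6 m (b=L-a=6):
  y_3 = (R_Ax³/6 - M_Ax²/2)/EI  [x≤a] with R_A=1/4, M_A=1/2 = ((1/4)·(24/5)³/6 - (1/2)·(24/5)²/2)/20000 = -9/156250 m
Superposition: y = Σ y_i = -38061/19531250 m ≈ -0.001949 m

y(24/5) = -38061/19531250 m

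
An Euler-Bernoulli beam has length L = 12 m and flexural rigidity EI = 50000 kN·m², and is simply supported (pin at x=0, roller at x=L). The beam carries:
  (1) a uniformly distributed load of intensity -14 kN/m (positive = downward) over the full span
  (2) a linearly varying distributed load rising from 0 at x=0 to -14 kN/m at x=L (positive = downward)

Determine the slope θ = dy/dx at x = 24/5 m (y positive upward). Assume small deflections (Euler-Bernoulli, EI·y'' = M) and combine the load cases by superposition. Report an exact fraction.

Load 1 — uniform load w=-14 kN/m over full span:
  θ_1 = -w(L³-6Lx²+4x³)/(24EI) = -(-14)·(12³-6·12·(24/5)²+4·(24/5)³)/(24·50000) = 2331/390625 rad
Load 2 — triangular load w₀=-14 kN/m (0→w₀ over full span):
  θ_2 = -w₀(7L⁴-30L²x²+15x⁴)/(360LEI) = -(-14)·(7·12⁴-30·12²·(24/5)²+15·(24/5)⁴)/(360·12·50000) = 6783/1953125 rad
Superposition: θ = Σ θ_i = 18438/1953125 rad ≈ 0.009440 rad

θ(24/5) = 18438/1953125 rad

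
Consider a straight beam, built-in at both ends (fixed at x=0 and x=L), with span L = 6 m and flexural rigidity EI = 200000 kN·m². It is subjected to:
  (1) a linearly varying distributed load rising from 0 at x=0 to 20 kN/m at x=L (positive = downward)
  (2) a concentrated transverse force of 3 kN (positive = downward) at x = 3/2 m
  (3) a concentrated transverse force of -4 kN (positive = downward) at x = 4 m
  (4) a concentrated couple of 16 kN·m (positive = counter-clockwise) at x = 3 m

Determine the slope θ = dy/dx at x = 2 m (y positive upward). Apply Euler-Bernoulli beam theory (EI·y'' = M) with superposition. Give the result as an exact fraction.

θ(2) = -2833/43200000 rad

Load 1 — triangular load w₀=20 kN/m (0→w₀ over full span):
  θ_1 = -w₀(2x(L-x)(L-2x)(x+2L)+x²(L-x)²)/(120LEI) = -20·(2·2·(6-2)·(6-2·2)·(2+2·6)+2²·(6-2)²)/(120·6·200000) = -2/28125 rad
Load 2 — point force P=3 kN at a=3/2 m (b=L-a=9/2):
  θ_2 = Pa²(L-x)(2bL-(3b+a)(L-x))/(2L³EI)  [x>a] = 3·(3/2)²·(6-2)·(2·(9/2)·6-(3·(9/2)+(3/2))·(6-2))/(2·6³·200000) = -3/1600000 rad
Load 3 — point force P=-4 kN at a=4 m (b=L-a=2):
  θ_3 = -Pb²x(2aL-(3a+b)x)/(2L³EI)  [x≤a] = -(-4)·2²·2·(2·4·6-(3·4+2)·2)/(2·6³·200000) = 1/135000 rad
Load 4 — applied couple M₀=16 kN·m at a=3 m (b=L-a=3):
  θ_4 = (R_Ax²/2 - M_Ax)/EI  [x≤a] with R_A=4, M_A=4 = (4·2²/2 - 4·2)/200000 = 0 rad
Superposition: θ = Σ θ_i = -2833/43200000 rad ≈ -0.000066 rad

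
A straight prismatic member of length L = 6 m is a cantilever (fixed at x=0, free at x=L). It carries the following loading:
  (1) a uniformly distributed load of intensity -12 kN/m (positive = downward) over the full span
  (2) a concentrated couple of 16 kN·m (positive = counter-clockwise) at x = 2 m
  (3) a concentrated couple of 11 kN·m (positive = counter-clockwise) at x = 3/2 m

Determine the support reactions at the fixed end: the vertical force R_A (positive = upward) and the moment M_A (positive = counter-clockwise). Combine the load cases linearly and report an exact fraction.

Load 1 — uniform load w=-12 kN/m over full span:
  R_A = wL = (-12)·6 = -72 kN
  M_A = wL²/2 = (-12)·6²/2 = -216 kN·m
Load 2 — applied couple M₀=16 kN·m at a=2 m (b=L-a=4):
  R_A = 0 kN
  M_A = -M₀ = -16 kN·m
Load 3 — applied couple M₀=11 kN·m at a=3/2 m (b=L-a=9/2):
  R_A = 0 kN
  M_A = -M₀ = -11 kN·m
Superposition: R_A = -72 kN, M_A = -243 kN·m

R_A = -72 kN, M_A = -243 kN·m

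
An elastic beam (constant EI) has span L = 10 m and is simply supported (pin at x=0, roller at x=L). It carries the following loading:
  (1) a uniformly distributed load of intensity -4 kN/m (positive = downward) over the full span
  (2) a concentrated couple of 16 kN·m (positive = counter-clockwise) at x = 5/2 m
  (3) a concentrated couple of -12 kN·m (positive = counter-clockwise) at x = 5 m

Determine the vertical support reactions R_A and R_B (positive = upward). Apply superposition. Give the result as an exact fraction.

Load 1 — uniform load w=-4 kN/m over full span:
  R_A = wL/2 = (-4)·10/2 = -20 kN
  R_B = wL/2 = (-4)·10/2 = -20 kN
Load 2 — applied couple M₀=16 kN·m at a=5/2 m (b=L-a=15/2):
  R_A = M₀/L = 16/10 = 8/5 kN
  R_B = -M₀/L = -16/10 = -8/5 kN
Load 3 — applied couple M₀=-12 kN·m at a=5 m (b=L-a=5):
  R_A = M₀/L = (-12)/10 = -6/5 kN
  R_B = -M₀/L = -(-12)/10 = 6/5 kN
Superposition: R_A = -98/5 kN, R_B = -102/5 kN

R_A = -98/5 kN, R_B = -102/5 kN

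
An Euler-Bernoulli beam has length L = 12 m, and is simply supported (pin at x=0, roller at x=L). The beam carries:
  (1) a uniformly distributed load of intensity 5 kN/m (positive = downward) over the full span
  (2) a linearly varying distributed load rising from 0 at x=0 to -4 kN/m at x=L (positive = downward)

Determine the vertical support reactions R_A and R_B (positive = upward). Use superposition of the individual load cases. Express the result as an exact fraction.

R_A = 22 kN, R_B = 14 kN

Load 1 — uniform load w=5 kN/m over full span:
  R_A = wL/2 = 5·12/2 = 30 kN
  R_B = wL/2 = 5·12/2 = 30 kN
Load 2 — triangular load w₀=-4 kN/m (0→w₀ over full span):
  R_A = w₀L/6 = (-4)·12/6 = -8 kN
  R_B = w₀L/3 = (-4)·12/3 = -16 kN
Superposition: R_A = 22 kN, R_B = 14 kN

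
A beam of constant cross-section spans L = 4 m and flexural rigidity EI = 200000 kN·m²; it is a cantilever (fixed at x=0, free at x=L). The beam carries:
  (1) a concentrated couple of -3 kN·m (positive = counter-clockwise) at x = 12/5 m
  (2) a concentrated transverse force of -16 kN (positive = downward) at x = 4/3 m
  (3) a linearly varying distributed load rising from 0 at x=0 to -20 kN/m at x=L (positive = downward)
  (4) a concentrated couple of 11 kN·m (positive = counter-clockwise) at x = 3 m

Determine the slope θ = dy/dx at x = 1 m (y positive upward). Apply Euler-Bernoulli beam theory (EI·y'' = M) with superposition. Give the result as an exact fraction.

θ(1) = 2597/4800000 rad

Load 1 — applied couple M₀=-3 kN·m at a=12/5 m (b=L-a=8/5):
  θ_1 = M₀x/EI  [x≤a] = (-3)·1/200000 = -3/200000 rad
Load 2 — point force P=-16 kN at a=4/3 m (b=L-a=8/3):
  θ_2 = -Px(2a-x)/(2EI)  [x≤a] = -(-16)·1·(2·(4/3)-1)/(2·200000) = 1/15000 rad
Load 3 — triangular load w₀=-20 kN/m (0→w₀ over full span):
  θ_3 = (w₀Lx²/4-w₀L²x/3-w₀x⁴/(24L))/EI = ((-20)·4·1²/4-(-20)·4²·1/3-(-20)·1⁴/(24·4))/200000 = 139/320000 rad
Load 4 — applied couple M₀=11 kN·m at a=3 m (b=L-a=1):
  θ_4 = M₀x/EI  [x≤a] = 11·1/200000 = 11/200000 rad
Superposition: θ = Σ θ_i = 2597/4800000 rad ≈ 0.000541 rad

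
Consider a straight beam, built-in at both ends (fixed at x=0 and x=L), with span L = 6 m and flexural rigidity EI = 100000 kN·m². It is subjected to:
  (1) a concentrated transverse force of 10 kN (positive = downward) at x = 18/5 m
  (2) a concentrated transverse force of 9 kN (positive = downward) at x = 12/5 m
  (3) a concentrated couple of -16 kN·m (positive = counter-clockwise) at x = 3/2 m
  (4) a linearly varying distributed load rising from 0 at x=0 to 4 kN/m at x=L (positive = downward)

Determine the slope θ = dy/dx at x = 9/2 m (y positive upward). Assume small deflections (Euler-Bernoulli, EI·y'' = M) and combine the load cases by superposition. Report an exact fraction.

Load 1 — point force P=10 kN at a=18/5 m (b=L-a=12/5):
  θ_1 = Pa²(L-x)(2bL-(3b+a)(L-x))/(2L³EI)  [x>a] = 10·(18/5)²·(6-(9/2))·(2·(12/5)·6-(3·(12/5)+(18/5))·(6-(9/2)))/(2·6³·100000) = 567/10000000 rad
Load 2 — point force P=9 kN at a=12/5 m (b=L-a=18/5):
  θ_2 = Pa²(L-x)(2bL-(3b+a)(L-x))/(2L³EI)  [x>a] = 9·(12/5)²·(6-(9/2))·(2·(18/5)·6-(3·(18/5)+(12/5))·(6-(9/2)))/(2·6³·100000) = 1053/25000000 rad
Load 3 — applied couple M₀=-16 kN·m at a=3/2 m (b=L-a=9/2):
  θ_3 = (R_Ax²/2 - M_Ax - M₀(x-a))/EI  [x>a] with R_A=-3, M_A=3 = ((-3)·(9/2)²/2 - 3·(9/2) - (-16)·((9/2)-(3/2)))/100000 = 33/800000 rad
Load 4 — triangular load w₀=4 kN/m (0→w₀ over full span):
  θ_4 = -w₀(2x(L-x)(L-2x)(x+2L)+x²(L-x)²)/(120LEI) = -4·(2·(9/2)·(6-(9/2))·(6-2·(9/2))·((9/2)+2·6)+(9/2)²·(6-(9/2))²)/(120·6·100000) = 1107/32000000 rad
Superposition: θ = Σ θ_i = 139731/800000000 rad ≈ 0.000175 rad

θ(9/2) = 139731/800000000 rad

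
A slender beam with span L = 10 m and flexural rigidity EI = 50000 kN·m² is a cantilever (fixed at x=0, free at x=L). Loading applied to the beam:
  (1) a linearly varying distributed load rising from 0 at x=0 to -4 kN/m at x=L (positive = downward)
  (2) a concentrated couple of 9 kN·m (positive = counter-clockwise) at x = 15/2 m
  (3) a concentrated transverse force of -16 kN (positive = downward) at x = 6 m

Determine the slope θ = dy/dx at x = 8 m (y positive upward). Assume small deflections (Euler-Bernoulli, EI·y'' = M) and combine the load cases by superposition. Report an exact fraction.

θ(8) = 25513/1500000 rad

Load 1 — triangular load w₀=-4 kN/m (0→w₀ over full span):
  θ_1 = (w₀Lx²/4-w₀L²x/3-w₀x⁴/(24L))/EI = ((-4)·10·8²/4-(-4)·10²·8/3-(-4)·8⁴/(24·10))/50000 = 464/46875 rad
Load 2 — applied couple M₀=9 kN·m at a=15/2 m (b=L-a=5/2):
  θ_2 = M₀a/EI  [x>a] = 9·(15/2)/50000 = 27/20000 rad
Load 3 — point force P=-16 kN at a=6 m (b=L-a=4):
  θ_3 = -Pa²/(2EI)  [x>a] = -(-16)·6²/(2·50000) = 18/3125 rad
Superposition: θ = Σ θ_i = 25513/1500000 rad ≈ 0.017009 rad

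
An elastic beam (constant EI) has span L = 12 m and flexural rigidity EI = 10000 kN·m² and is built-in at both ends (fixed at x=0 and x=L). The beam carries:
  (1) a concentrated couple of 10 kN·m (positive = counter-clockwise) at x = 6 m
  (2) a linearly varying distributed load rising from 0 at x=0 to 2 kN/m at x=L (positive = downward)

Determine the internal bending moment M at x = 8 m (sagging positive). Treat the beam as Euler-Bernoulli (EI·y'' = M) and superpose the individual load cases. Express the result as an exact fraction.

Load 1 — applied couple M₀=10 kN·m at a=6 m (b=L-a=6):
  M_1 = R_Ax - M_A - M₀  [x>a] with R_A=5/4, M_A=5/2 = (5/4)·8 - (5/2) - 10 = -5/2 kN·m
Load 2 — triangular load w₀=2 kN/m (0→w₀ over full span):
  M_2 = 3w₀Lx/20 - w₀L²/30 - w₀x³/(6L) = 3·2·12·8/20 - 2·12²/30 - 2·8³/(6·12) = 224/45 kN·m
Superposition: M = Σ M_i = 223/90 kN·m ≈ 2.477778 kN·m

M(8) = 223/90 kN·m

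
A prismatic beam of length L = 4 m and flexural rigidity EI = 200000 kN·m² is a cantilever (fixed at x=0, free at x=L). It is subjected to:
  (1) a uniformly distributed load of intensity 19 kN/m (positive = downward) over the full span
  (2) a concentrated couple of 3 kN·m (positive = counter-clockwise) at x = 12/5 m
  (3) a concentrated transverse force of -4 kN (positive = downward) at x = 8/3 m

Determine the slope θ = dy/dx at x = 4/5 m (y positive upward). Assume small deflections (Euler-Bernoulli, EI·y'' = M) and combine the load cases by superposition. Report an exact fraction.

θ(4/5) = -2789/6250000 rad

Load 1 — uniform load w=19 kN/m over full span:
  θ_1 = -wx(x²-3Lx+3L²)/(6EI) = -19·(4/5)·((4/5)²-3·4·(4/5)+3·4²)/(6·200000) = -1159/2343750 rad
Load 2 — applied couple M₀=3 kN·m at a=12/5 m (b=L-a=8/5):
  θ_2 = M₀x/EI  [x≤a] = 3·(4/5)/200000 = 3/250000 rad
Load 3 — point force P=-4 kN at a=8/3 m (b=L-a=4/3):
  θ_3 = -Px(2a-x)/(2EI)  [x≤a] = -(-4)·(4/5)·(2·(8/3)-(4/5))/(2·200000) = 17/468750 rad
Superposition: θ = Σ θ_i = -2789/6250000 rad ≈ -0.000446 rad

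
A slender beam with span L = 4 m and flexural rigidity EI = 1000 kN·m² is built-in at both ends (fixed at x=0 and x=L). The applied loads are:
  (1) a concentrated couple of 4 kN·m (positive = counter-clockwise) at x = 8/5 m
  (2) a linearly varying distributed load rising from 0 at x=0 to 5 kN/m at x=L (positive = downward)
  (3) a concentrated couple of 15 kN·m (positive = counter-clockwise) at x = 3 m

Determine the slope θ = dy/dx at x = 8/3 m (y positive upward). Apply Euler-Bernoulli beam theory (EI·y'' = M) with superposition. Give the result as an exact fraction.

θ(8/3) = 36391/12150000 rad

Load 1 — applied couple M₀=4 kN·m at a=8/5 m (b=L-a=12/5):
  θ_1 = (R_Ax²/2 - M_Ax - M₀(x-a))/EI  [x>a] with R_A=36/25, M_A=12/25 = ((36/25)·(8/3)²/2 - (12/25)·(8/3) - 4·((8/3)-(8/5)))/1000 = -4/9375 rad
Load 2 — triangular load w₀=5 kN/m (0→w₀ over full span):
  θ_2 = -w₀(2x(L-x)(L-2x)(x+2L)+x²(L-x)²)/(120LEI) = -5·(2·(8/3)·(4-(8/3))·(4-2·(8/3))·((8/3)+2·4)+(8/3)²·(4-(8/3))²)/(120·4·1000) = 28/30375 rad
Load 3 — applied couple M₀=15 kN·m at a=3 m (b=L-a=1):
  θ_3 = (R_Ax²/2 - M_Ax)/EI  [x≤a] with R_A=135/32, M_A=75/16 = ((135/32)·(8/3)²/2 - (75/16)·(8/3))/1000 = 1/400 rad
Superposition: θ = Σ θ_i = 36391/12150000 rad ≈ 0.002995 rad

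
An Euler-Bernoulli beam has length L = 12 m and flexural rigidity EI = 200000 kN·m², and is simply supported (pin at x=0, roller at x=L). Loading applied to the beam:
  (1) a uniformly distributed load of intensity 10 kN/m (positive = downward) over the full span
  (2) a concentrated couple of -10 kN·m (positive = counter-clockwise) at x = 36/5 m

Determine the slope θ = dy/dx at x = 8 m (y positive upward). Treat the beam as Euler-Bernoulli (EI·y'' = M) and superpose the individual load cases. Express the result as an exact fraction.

Load 1 — uniform load w=10 kN/m over full span:
  θ_1 = -w(L³-6Lx²+4x³)/(24EI) = -10·(12³-6·12·8²+4·8³)/(24·200000) = 13/7500 rad
Load 2 — applied couple M₀=-10 kN·m at a=36/5 m (b=L-a=24/5):
  θ_2 = (M₀x²/(2L)-M₀(x-a)+C₁)/EI  [x>a] with C₁=M₀(3b²-L²)/(6L)=52/5 = ((-10)·8²/(2·12)-(-10)·(8-(36/5))+(52/5))/200000 = -31/750000 rad
Superposition: θ = Σ θ_i = 423/250000 rad ≈ 0.001692 rad

θ(8) = 423/250000 rad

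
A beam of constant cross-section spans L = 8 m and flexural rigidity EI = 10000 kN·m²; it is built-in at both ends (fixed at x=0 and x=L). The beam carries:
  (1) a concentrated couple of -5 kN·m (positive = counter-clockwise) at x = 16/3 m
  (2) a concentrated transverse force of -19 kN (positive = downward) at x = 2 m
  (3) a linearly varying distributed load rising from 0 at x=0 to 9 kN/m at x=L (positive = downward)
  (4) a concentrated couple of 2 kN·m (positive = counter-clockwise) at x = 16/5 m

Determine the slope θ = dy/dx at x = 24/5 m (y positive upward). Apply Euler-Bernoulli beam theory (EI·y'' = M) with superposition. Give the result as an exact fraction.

θ(24/5) = -127/625000 rad

Load 1 — applied couple M₀=-5 kN·m at a=16/3 m (b=L-a=8/3):
  θ_1 = (R_Ax²/2 - M_Ax)/EI  [x≤a] with R_A=-5/6, M_A=-5/3 = ((-5/6)·(24/5)²/2 - (-5/3)·(24/5))/10000 = -1/6250 rad
Load 2 — point force P=-19 kN at a=2 m (b=L-a=6):
  θ_2 = Pa²(L-x)(2bL-(3b+a)(L-x))/(2L³EI)  [x>a] = (-19)·2²·(8-(24/5))·(2·6·8-(3·6+2)·(8-(24/5)))/(2·8³·10000) = -19/25000 rad
Load 3 — triangular load w₀=9 kN/m (0→w₀ over full span):
  θ_3 = -w₀(2x(L-x)(L-2x)(x+2L)+x²(L-x)²)/(120LEI) = -9·(2·(24/5)·(8-(24/5))·(8-2·(24/5))·((24/5)+2·8)+(24/5)²·(8-(24/5))²)/(120·8·10000) = 288/390625 rad
Load 4 — applied couple M₀=2 kN·m at a=16/5 m (b=L-a=24/5):
  θ_4 = (R_Ax²/2 - M_Ax - M₀(x-a))/EI  [x>a] with R_A=9/25, M_A=6/25 = ((9/25)·(24/5)²/2 - (6/25)·(24/5) - 2·((24/5)-(16/5)))/10000 = -8/390625 rad
Superposition: θ = Σ θ_i = -127/625000 rad ≈ -0.000203 rad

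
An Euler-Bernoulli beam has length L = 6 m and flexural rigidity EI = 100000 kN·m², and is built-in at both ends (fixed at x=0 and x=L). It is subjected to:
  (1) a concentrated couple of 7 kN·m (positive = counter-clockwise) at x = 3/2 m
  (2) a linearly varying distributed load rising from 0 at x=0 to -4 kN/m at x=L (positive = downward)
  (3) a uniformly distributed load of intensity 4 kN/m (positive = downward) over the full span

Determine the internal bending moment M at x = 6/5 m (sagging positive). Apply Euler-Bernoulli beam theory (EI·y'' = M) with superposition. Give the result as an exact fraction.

Load 1 — applied couple M₀=7 kN·m at a=3/2 m (b=L-a=9/2):
  M_1 = R_Ax - M_A  [x≤a] with R_A=21/16, M_A=-21/16 = (21/16)·(6/5) - (-21/16) = 231/80 kN·m
Load 2 — triangular load w₀=-4 kN/m (0→w₀ over full span):
  M_2 = 3w₀Lx/20 - w₀L²/30 - w₀x³/(6L) = 3·(-4)·6·(6/5)/20 - (-4)·6²/30 - (-4)·(6/5)³/(6·6) = 84/125 kN·m
Load 3 — uniform load w=4 kN/m over full span:
  M_3 = wLx/2 - wL²/12 - wx²/2 = 4·6·(6/5)/2 - 4·6²/12 - 4·(6/5)²/2 = -12/25 kN·m
Superposition: M = Σ M_i = 6159/2000 kN·m ≈ 3.079500 kN·m

M(6/5) = 6159/2000 kN·m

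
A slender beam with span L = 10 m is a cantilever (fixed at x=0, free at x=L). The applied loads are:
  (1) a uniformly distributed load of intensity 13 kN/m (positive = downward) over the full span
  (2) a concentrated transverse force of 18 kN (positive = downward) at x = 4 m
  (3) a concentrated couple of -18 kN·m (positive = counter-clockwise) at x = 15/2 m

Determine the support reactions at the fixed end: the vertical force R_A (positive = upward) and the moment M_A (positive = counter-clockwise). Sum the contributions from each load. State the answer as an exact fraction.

R_A = 148 kN, M_A = 740 kN·m

Load 1 — uniform load w=13 kN/m over full span:
  R_A = wL = 13·10 = 130 kN
  M_A = wL²/2 = 13·10²/2 = 650 kN·m
Load 2 — point force P=18 kN at a=4 m (b=L-a=6):
  R_A = P = 18 kN
  M_A = Pa = 18·4 = 72 kN·m
Load 3 — applied couple M₀=-18 kN·m at a=15/2 m (b=L-a=5/2):
  R_A = 0 kN
  M_A = -M₀ = -(-18) = 18 kN·m
Superposition: R_A = 148 kN, M_A = 740 kN·m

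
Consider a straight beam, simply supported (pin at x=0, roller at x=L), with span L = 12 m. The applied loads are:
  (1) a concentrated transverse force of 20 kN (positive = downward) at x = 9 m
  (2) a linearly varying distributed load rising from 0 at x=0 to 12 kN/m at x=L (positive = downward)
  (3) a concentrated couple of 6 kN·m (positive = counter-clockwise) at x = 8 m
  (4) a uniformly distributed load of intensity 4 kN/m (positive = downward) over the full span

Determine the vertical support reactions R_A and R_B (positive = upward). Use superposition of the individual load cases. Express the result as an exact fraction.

Load 1 — point force P=20 kN at a=9 m (b=L-a=3):
  R_A = Pb/L = 20·3/12 = 5 kN
  R_B = Pa/L = 20·9/12 = 15 kN
Load 2 — triangular load w₀=12 kN/m (0→w₀ over full span):
  R_A = w₀L/6 = 12·12/6 = 24 kN
  R_B = w₀L/3 = 12·12/3 = 48 kN
Load 3 — applied couple M₀=6 kN·m at a=8 m (b=L-a=4):
  R_A = M₀/L = 6/12 = 1/2 kN
  R_B = -M₀/L = -6/12 = -1/2 kN
Load 4 — uniform load w=4 kN/m over full span:
  R_A = wL/2 = 4·12/2 = 24 kN
  R_B = wL/2 = 4·12/2 = 24 kN
Superposition: R_A = 107/2 kN, R_B = 173/2 kN

R_A = 107/2 kN, R_B = 173/2 kN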